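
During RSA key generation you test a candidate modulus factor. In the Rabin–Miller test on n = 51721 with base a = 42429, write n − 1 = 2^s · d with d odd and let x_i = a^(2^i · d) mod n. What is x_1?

22699

n − 1 = 51720 = 2^3 · 6465, so s = 3 and d = 6465.
x_0 = 42429^6465 mod 51721 = 6292.
x_1 = 6292^2 mod 51721 = 22699.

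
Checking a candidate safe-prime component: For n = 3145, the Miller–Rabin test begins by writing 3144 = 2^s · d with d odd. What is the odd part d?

393

Halving: 3144 → 1572 → 786 → 393; 393 is odd.
So 3144 = 2^3 · 393.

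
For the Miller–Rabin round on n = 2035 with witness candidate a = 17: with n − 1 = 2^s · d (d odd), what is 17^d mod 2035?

1042

n − 1 = 2034 = 2^1 · 1017, so s = 1 and d = 1017.
17^1017 mod 2035 = 1042.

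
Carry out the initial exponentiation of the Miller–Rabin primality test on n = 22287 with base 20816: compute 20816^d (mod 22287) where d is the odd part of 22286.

14261

n − 1 = 22286 = 2^1 · 11143, so s = 1 and d = 11143.
Repeated squaring mod 22287: 20816^1 ≡ 20816, 20816^2 ≡ 2002, 20816^4 ≡ 18631, 20816^8 ≡ 16423, 20816^16 ≡ 19942, 20816^32 ≡ 16423, 20816^64 ≡ 19942, 20816^128 ≡ 16423, 20816^256 ≡ 19942, 20816^512 ≡ 16423, 20816^1024 ≡ 19942, 20816^2048 ≡ 16423, 20816^4096 ≡ 19942, 20816^8192 ≡ 16423.
11143 = 8192 + 2048 + 512 + 256 + 128 + 4 + 2 + 1, so 20816^11143 ≡ 16423·16423·16423·19942·16423·18631·2002·20816 ≡ 14261 (mod 22287).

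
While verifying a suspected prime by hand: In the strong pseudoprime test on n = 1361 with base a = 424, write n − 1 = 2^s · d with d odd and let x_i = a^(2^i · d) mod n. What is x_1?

1

n − 1 = 1360 = 2^4 · 85, so s = 4 and d = 85.
x_0 = 424^85 mod 1361 = 1360.
x_1 = 1360^2 mod 1361 = 1.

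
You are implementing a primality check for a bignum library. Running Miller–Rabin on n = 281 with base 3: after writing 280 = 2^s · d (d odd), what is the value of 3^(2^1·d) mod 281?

n − 1 = 280 = 2^3 · 35, so s = 3 and d = 35.
x_0 = 3^35 mod 281 = 60.
x_1 = 60^2 mod 281 = 228.

228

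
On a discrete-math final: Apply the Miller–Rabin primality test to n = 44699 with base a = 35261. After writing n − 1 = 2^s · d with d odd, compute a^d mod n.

n − 1 = 44698 = 2^1 · 22349, so s = 1 and d = 22349.
Repeated squaring mod 44699: 35261^1 ≡ 35261, 35261^2 ≡ 35436, 35261^4 ≡ 25788, 35261^8 ≡ 33921, 35261^16 ≡ 37282, 35261^32 ≡ 32119, 35261^64 ≡ 21940, 35261^128 ≡ 69, 35261^256 ≡ 4761, 35261^512 ≡ 4728, 35261^1024 ≡ 4484, 35261^2048 ≡ 36405, 35261^4096 ≡ 43374, 35261^8192 ≡ 12364, 35261^16384 ≡ 42615.
22349 = 16384 + 4096 + 1024 + 512 + 256 + 64 + 8 + 4 + 1, so 35261^22349 ≡ 42615·43374·4484·4728·4761·21940·33921·25788·35261 ≡ 44698 (mod 44699).

44698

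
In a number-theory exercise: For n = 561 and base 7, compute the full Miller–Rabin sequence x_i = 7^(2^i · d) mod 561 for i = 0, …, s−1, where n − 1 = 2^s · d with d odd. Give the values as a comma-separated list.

241, 298, 166, 67

n − 1 = 560 = 2^4 · 35, so s = 4 and d = 35.
x_0 = 7^35 mod 561 = 241.
x_1 = 241^2 mod 561 = 298.
x_2 = 298^2 mod 561 = 166.
x_3 = 166^2 mod 561 = 67.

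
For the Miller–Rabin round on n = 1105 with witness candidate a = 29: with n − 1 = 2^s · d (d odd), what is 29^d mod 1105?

989

n − 1 = 1104 = 2^4 · 69, so s = 4 and d = 69.
Repeated squaring mod 1105: 29^1 ≡ 29, 29^2 ≡ 841, 29^4 ≡ 81, 29^8 ≡ 1036, 29^16 ≡ 341, 29^32 ≡ 256, 29^64 ≡ 341.
69 = 64 + 4 + 1, so 29^69 ≡ 341·81·29 ≡ 989 (mod 1105).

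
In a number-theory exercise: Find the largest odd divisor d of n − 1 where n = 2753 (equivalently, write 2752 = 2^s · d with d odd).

Halving: 2752 → 1376 → 688 → 344 → 172 → 86 → 43; 43 is odd.
So 2752 = 2^6 · 43.

43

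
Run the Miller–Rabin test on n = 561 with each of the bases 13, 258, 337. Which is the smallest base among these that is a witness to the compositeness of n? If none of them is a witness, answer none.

13

n − 1 = 560 = 2^4 · 35, so s = 4 and d = 35.
Base 13: x_0 = 13^35 mod 561 = 208. x_0 is neither 1 nor 560, so continue squaring. x_1 = 208^2 mod 561 = 67. x_2 = 67^2 mod 561 = 1. x_2 = 1 but x_1 ≠ ±1, a nontrivial square root of 1 — 13 is a witness and 561 is composite.
Base 258: x_0 = 258^35 mod 561 = 78. x_0 is neither 1 nor 560, so continue squaring. x_1 = 78^2 mod 561 = 474. x_2 = 474^2 mod 561 = 276. x_3 = 276^2 mod 561 = 441. Reached i = s−1 = 3 without hitting −1: 258 is a Miller–Rabin witness and 561 is composite.
Base 337: x_0 = 337^35 mod 561 = 109. x_0 is neither 1 nor 560, so continue squaring. x_1 = 109^2 mod 561 = 100. x_2 = 100^2 mod 561 = 463. x_3 = 463^2 mod 561 = 67. Reached i = s−1 = 3 without hitting −1: 337 is a Miller–Rabin witness and 561 is composite.
The smallest witness among the given bases is 13.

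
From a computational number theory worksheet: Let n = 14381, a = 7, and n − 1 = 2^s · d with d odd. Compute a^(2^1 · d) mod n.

5353

n − 1 = 14380 = 2^2 · 3595, so s = 2 and d = 3595.
Repeated squaring mod 14381: 7^1 ≡ 7, 7^2 ≡ 49, 7^4 ≡ 2401, 7^8 ≡ 12401, 7^16 ≡ 8768, 7^32 ≡ 11379, 7^64 ≡ 9498, 7^128 ≡ 14372, 7^256 ≡ 81, 7^512 ≡ 6561, 7^1024 ≡ 4388, 7^2048 ≡ 12766.
3595 = 2048 + 1024 + 512 + 8 + 2 + 1, so 7^3595 ≡ 12766·4388·6561·12401·49·7 ≡ 7708 (mod 14381).
x_0 = 7708.
x_1 = 7708^2 mod 14381 = 5353.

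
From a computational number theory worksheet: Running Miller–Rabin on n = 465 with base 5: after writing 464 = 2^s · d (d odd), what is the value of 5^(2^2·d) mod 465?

25

n − 1 = 464 = 2^4 · 29, so s = 4 and d = 29.
x_0 = 5^29 mod 465 = 335.
x_1 = 335^2 mod 465 = 160.
x_2 = 160^2 mod 465 = 25.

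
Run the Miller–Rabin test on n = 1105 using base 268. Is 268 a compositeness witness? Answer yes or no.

no

n − 1 = 1104 = 2^4 · 69, so s = 4 and d = 69.
x_0 = 268^69 mod 1105 = 268.
x_0 is neither 1 nor 1104, so continue squaring.
x_1 = 268^2 mod 1105 = 1104.
x_1 ≡ −1, so 268 is not a witness.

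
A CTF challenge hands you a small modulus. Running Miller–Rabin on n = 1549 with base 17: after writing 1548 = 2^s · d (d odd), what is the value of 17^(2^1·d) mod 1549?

1

n − 1 = 1548 = 2^2 · 387, so s = 2 and d = 387.
x_0 = 17^387 mod 1549 = 1.
x_1 = 1^2 mod 1549 = 1.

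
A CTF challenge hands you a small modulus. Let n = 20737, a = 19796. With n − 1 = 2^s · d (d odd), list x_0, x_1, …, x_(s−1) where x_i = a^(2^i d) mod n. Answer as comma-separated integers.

5937, 15806, 10997, 16562, 11545, 10326, 17359, 5534

n − 1 = 20736 = 2^8 · 81, so s = 8 and d = 81.
x_0 = 19796^81 mod 20737 = 5937.
x_1 = 5937^2 mod 20737 = 15806.
x_2 = 15806^2 mod 20737 = 10997.
x_3 = 10997^2 mod 20737 = 16562.
x_4 = 16562^2 mod 20737 = 11545.
x_5 = 11545^2 mod 20737 = 10326.
x_6 = 10326^2 mod 20737 = 17359.
x_7 = 17359^2 mod 20737 = 5534.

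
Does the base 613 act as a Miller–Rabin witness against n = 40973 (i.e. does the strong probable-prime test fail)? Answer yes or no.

n − 1 = 40972 = 2^2 · 10243, so s = 2 and d = 10243.
By repeated squaring, 613^10243 ≡ 34685 (mod 40973).
x_0 = 613^10243 mod 40973 = 34685.
x_0 is neither 1 nor 40972, so continue squaring.
x_1 = 34685^2 mod 40973 = 40972.
x_1 ≡ −1, so 613 is not a witness.

no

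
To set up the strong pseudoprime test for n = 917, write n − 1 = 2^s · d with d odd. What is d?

229

Halving: 916 → 458 → 229; 229 is odd.
So 916 = 2^2 · 229.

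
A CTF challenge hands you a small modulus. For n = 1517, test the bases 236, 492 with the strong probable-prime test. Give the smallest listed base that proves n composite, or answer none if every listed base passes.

236

n − 1 = 1516 = 2^2 · 379, so s = 2 and d = 379.
Base 236: x_0 = 236^379 mod 1517 = 578. x_0 is neither 1 nor 1516, so continue squaring. x_1 = 578^2 mod 1517 = 344. Reached i = s−1 = 1 without hitting −1: 236 is a Miller–Rabin witness and 1517 is composite.
Base 492: x_0 = 492^379 mod 1517 = 492. x_0 is neither 1 nor 1516, so continue squaring. x_1 = 492^2 mod 1517 = 861. Reached i = s−1 = 1 without hitting −1: 492 is a Miller–Rabin witness and 1517 is composite.
The smallest witness among the given bases is 236.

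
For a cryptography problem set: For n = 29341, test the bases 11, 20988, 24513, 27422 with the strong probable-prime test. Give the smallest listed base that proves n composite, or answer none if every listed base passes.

11

n − 1 = 29340 = 2^2 · 7335, so s = 2 and d = 7335.
Base 11: x_0 = 11^7335 mod 29341 = 1331. x_0 is neither 1 nor 29340, so continue squaring. x_1 = 1331^2 mod 29341 = 11101. Reached i = s−1 = 1 without hitting −1: 11 is a Miller–Rabin witness and 29341 is composite.
Base 20988: x_0 = 20988^7335 mod 29341 = 24643. x_0 is neither 1 nor 29340, so continue squaring. x_1 = 24643^2 mod 29341 = 6772. Reached i = s−1 = 1 without hitting −1: 20988 is a Miller–Rabin witness and 29341 is composite.
Base 24513: x_0 = 24513^7335 mod 29341 = 10613. x_0 is neither 1 nor 29340, so continue squaring. x_1 = 10613^2 mod 29341 = 25011. Reached i = s−1 = 1 without hitting −1: 24513 is a Miller–Rabin witness and 29341 is composite.
Base 27422: x_0 = 27422^7335 mod 29341 = 18494. x_0 is neither 1 nor 29340, so continue squaring. x_1 = 18494^2 mod 29341 = 29340. x_1 ≡ −1, so 27422 is not a witness.
The smallest witness among the given bases is 11.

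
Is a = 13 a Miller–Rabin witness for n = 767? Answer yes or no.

n − 1 = 766 = 2^1 · 383, so s = 1 and d = 383.
x_0 = 13^383 mod 767 = 689.
x_0 ∉ {1, 766} and s = 1, so 13 is a Miller–Rabin witness and 767 is composite.

yes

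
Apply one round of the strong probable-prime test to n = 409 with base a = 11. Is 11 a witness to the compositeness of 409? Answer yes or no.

no

n − 1 = 408 = 2^3 · 51, so s = 3 and d = 51.
x_0 = 11^51 mod 409 = 378.
x_0 is neither 1 nor 408, so continue squaring.
x_1 = 378^2 mod 409 = 143.
x_2 = 143^2 mod 409 = 408.
x_2 ≡ −1, so 11 is not a witness.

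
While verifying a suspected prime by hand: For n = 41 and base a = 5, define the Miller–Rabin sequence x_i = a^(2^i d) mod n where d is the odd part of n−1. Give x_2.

1

n − 1 = 40 = 2^3 · 5, so s = 3 and d = 5.
Repeated squaring mod 41: 5^1 ≡ 5, 5^2 ≡ 25, 5^4 ≡ 10.
5 = 4 + 1, so 5^5 ≡ 10·5 ≡ 9 (mod 41).
x_0 = 9.
x_1 = 9^2 mod 41 = 40.
x_2 = 40^2 mod 41 = 1.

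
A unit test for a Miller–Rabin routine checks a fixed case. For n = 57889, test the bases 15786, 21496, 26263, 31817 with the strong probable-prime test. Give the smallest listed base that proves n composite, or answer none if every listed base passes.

n − 1 = 57888 = 2^5 · 1809, so s = 5 and d = 1809.
Base 15786: x_0 = 15786^1809 mod 57889 = 57888. x_0 = 57888 ≡ −1, so 15786 is not a witness.
Base 21496: x_0 = 21496^1809 mod 57889 = 6560. x_0 is neither 1 nor 57888, so continue squaring. x_1 = 6560^2 mod 57889 = 22073. x_2 = 22073^2 mod 57889 = 23505. x_3 = 23505^2 mod 57889 = 50298. x_4 = 50298^2 mod 57889 = 23726. Reached i = s−1 = 4 without hitting −1: 21496 is a Miller–Rabin witness and 57889 is composite.
Base 26263: x_0 = 26263^1809 mod 57889 = 39430. x_0 is neither 1 nor 57888, so continue squaring. x_1 = 39430^2 mod 57889 = 27. x_2 = 27^2 mod 57889 = 729. x_3 = 729^2 mod 57889 = 10440. x_4 = 10440^2 mod 57889 = 46502. Reached i = s−1 = 4 without hitting −1: 26263 is a Miller–Rabin witness and 57889 is composite.
Base 31817: x_0 = 31817^1809 mod 57889 = 48742. x_0 is neither 1 nor 57888, so continue squaring. x_1 = 48742^2 mod 57889 = 18004. x_2 = 18004^2 mod 57889 = 23505. x_3 = 23505^2 mod 57889 = 50298. x_4 = 50298^2 mod 57889 = 23726. Reached i = s−1 = 4 without hitting −1: 31817 is a Miller–Rabin witness and 57889 is composite.
The smallest witness among the given bases is 21496.

21496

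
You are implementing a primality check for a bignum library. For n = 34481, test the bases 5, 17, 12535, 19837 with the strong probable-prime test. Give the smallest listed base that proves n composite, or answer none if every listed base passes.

5

n − 1 = 34480 = 2^4 · 2155, so s = 4 and d = 2155.
Base 5: x_0 = 5^2155 mod 34481 = 23525. x_0 is neither 1 nor 34480, so continue squaring. x_1 = 23525^2 mod 34481 = 5575. x_2 = 5575^2 mod 34481 = 13244. x_3 = 13244^2 mod 34481 = 33170. Reached i = s−1 = 3 without hitting −1: 5 is a Miller–Rabin witness and 34481 is composite.
Base 17: x_0 = 17^2155 mod 34481 = 10452. x_0 is neither 1 nor 34480, so continue squaring. x_1 = 10452^2 mod 34481 = 8496. x_2 = 8496^2 mod 34481 = 13283. x_3 = 13283^2 mod 34481 = 33293. Reached i = s−1 = 3 without hitting −1: 17 is a Miller–Rabin witness and 34481 is composite.
Base 12535: x_0 = 12535^2155 mod 34481 = 16468. x_0 is neither 1 nor 34480, so continue squaring. x_1 = 16468^2 mod 34481 = 1959. x_2 = 1959^2 mod 34481 = 10290. x_3 = 10290^2 mod 34481 = 27430. Reached i = s−1 = 3 without hitting −1: 12535 is a Miller–Rabin witness and 34481 is composite.
Base 19837: x_0 = 19837^2155 mod 34481 = 11166. x_0 is neither 1 nor 34480, so continue squaring. x_1 = 11166^2 mod 34481 = 30741. x_2 = 30741^2 mod 34481 = 22795. x_3 = 22795^2 mod 34481 = 17836. Reached i = s−1 = 3 without hitting −1: 19837 is a Miller–Rabin witness and 34481 is composite.
The smallest witness among the given bases is 5.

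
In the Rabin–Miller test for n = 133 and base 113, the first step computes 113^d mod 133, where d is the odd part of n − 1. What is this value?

113

n − 1 = 132 = 2^2 · 33, so s = 2 and d = 33.
113^33 mod 133 = 113.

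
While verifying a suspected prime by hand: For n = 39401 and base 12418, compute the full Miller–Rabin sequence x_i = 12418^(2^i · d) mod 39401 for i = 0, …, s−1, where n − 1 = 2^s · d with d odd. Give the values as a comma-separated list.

18687, 32307, 9759

n − 1 = 39400 = 2^3 · 4925, so s = 3 and d = 4925.
x_0 = 12418^4925 mod 39401 = 18687.
x_1 = 18687^2 mod 39401 = 32307.
x_2 = 32307^2 mod 39401 = 9759.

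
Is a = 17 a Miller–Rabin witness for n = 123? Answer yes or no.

n − 1 = 122 = 2^1 · 61, so s = 1 and d = 61.
x_0 = 17^61 mod 123 = 65.
x_0 ∉ {1, 122} and s = 1, so 17 is a Miller–Rabin witness and 123 is composite.

yes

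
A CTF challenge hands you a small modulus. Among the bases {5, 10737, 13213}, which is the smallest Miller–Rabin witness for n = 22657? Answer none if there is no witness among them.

n − 1 = 22656 = 2^7 · 177, so s = 7 and d = 177.
Base 5: x_0 = 5^177 mod 22657 = 6956. x_0 is neither 1 nor 22656, so continue squaring. x_1 = 6956^2 mod 22657 = 13241. x_2 = 13241^2 mod 22657 = 4215. x_3 = 4215^2 mod 22657 = 3137. x_4 = 3137^2 mod 22657 = 7631. x_5 = 7631^2 mod 22657 = 3671. x_6 = 3671^2 mod 22657 = 17983. Reached i = s−1 = 6 without hitting −1: 5 is a Miller–Rabin witness and 22657 is composite.
Base 10737: x_0 = 10737^177 mod 22657 = 15282. x_0 is neither 1 nor 22656, so continue squaring. x_1 = 15282^2 mod 22657 = 13825. x_2 = 13825^2 mod 22657 = 18830. x_3 = 18830^2 mod 22657 = 9507. x_4 = 9507^2 mod 22657 = 4276. x_5 = 4276^2 mod 22657 = 22634. x_6 = 22634^2 mod 22657 = 529. Reached i = s−1 = 6 without hitting −1: 10737 is a Miller–Rabin witness and 22657 is composite.
Base 13213: x_0 = 13213^177 mod 22657 = 3647. x_0 is neither 1 nor 22656, so continue squaring. x_1 = 3647^2 mod 22657 = 950. x_2 = 950^2 mod 22657 = 18877. x_3 = 18877^2 mod 22657 = 14490. x_4 = 14490^2 mod 22657 = 20338. x_5 = 20338^2 mod 22657 = 8052. x_6 = 8052^2 mod 22657 = 13027. Reached i = s−1 = 6 without hitting −1: 13213 is a Miller–Rabin witness and 22657 is composite.
The smallest witness among the given bases is 5.

5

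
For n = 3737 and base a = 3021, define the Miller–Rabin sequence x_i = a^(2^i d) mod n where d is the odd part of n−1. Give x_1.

n − 1 = 3736 = 2^3 · 467, so s = 3 and d = 467.
Repeated squaring mod 3737: 3021^1 ≡ 3021, 3021^2 ≡ 687, 3021^4 ≡ 1107, 3021^8 ≡ 3450, 3021^16 ≡ 155, 3021^32 ≡ 1603, 3021^64 ≡ 2290, 3021^128 ≡ 1089, 3021^256 ≡ 1292.
467 = 256 + 128 + 64 + 16 + 2 + 1, so 3021^467 ≡ 1292·1089·2290·155·687·3021 ≡ 1534 (mod 3737).
x_0 = 1534.
x_1 = 1534^2 mod 3737 = 2583.

2583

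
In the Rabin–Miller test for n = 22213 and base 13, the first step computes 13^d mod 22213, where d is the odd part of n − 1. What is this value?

n − 1 = 22212 = 2^2 · 5553, so s = 2 and d = 5553.
By repeated squaring, 13^5553 ≡ 1000 (mod 22213).

1000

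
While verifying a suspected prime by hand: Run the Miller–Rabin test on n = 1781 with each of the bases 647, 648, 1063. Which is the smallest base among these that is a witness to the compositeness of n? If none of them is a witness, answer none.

647

n − 1 = 1780 = 2^2 · 445, so s = 2 and d = 445.
Base 647: x_0 = 647^445 mod 1781 = 1024. x_0 is neither 1 nor 1780, so continue squaring. x_1 = 1024^2 mod 1781 = 1348. Reached i = s−1 = 1 without hitting −1: 647 is a Miller–Rabin witness and 1781 is composite.
Base 648: x_0 = 648^445 mod 1781 = 648. x_0 is neither 1 nor 1780, so continue squaring. x_1 = 648^2 mod 1781 = 1369. Reached i = s−1 = 1 without hitting −1: 648 is a Miller–Rabin witness and 1781 is composite.
Base 1063: x_0 = 1063^445 mod 1781 = 738. x_0 is neither 1 nor 1780, so continue squaring. x_1 = 738^2 mod 1781 = 1439. Reached i = s−1 = 1 without hitting −1: 1063 is a Miller–Rabin witness and 1781 is composite.
The smallest witness among the given bases is 647.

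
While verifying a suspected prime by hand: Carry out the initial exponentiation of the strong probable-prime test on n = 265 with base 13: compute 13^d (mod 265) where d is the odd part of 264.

68

n − 1 = 264 = 2^3 · 33, so s = 3 and d = 33.
13^33 mod 265 = 68.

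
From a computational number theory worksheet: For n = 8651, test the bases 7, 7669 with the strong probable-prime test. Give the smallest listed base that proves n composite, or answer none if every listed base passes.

n − 1 = 8650 = 2^1 · 4325, so s = 1 and d = 4325.
Base 7: x_0 = 7^4325 mod 8651 = 38. x_0 ∉ {1, 8650} and s = 1, so 7 is a Miller–Rabin witness and 8651 is composite.
Base 7669: x_0 = 7669^4325 mod 8651 = 7781. x_0 ∉ {1, 8650} and s = 1, so 7669 is a Miller–Rabin witness and 8651 is composite.
The smallest witness among the given bases is 7.

7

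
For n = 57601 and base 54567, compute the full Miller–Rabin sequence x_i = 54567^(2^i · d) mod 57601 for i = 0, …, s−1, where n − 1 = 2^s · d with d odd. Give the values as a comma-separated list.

54544, 13887, 621, 40035, 53400, 22495, 240, 57600

n − 1 = 57600 = 2^8 · 225, so s = 8 and d = 225.
x_0 = 54567^225 mod 57601 = 54544.
x_1 = 54544^2 mod 57601 = 13887.
x_2 = 13887^2 mod 57601 = 621.
x_3 = 621^2 mod 57601 = 40035.
x_4 = 40035^2 mod 57601 = 53400.
x_5 = 53400^2 mod 57601 = 22495.
x_6 = 22495^2 mod 57601 = 240.
x_7 = 240^2 mod 57601 = 57600.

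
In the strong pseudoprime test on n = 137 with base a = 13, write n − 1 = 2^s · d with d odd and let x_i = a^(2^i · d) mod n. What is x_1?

100

n − 1 = 136 = 2^3 · 17, so s = 3 and d = 17.
x_0 = 13^17 mod 137 = 127.
x_1 = 127^2 mod 137 = 100.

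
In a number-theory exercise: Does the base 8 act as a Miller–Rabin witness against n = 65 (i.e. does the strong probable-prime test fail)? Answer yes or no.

n − 1 = 64 = 2^6 · 1, so s = 6 and d = 1.
x_0 = 8^1 mod 65 = 8.
x_0 is neither 1 nor 64, so continue squaring.
x_1 = 8^2 mod 65 = 64.
x_1 ≡ −1, so 8 is not a witness.

no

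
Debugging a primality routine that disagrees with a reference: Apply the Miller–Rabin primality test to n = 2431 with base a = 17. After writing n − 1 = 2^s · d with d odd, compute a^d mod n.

714

n − 1 = 2430 = 2^1 · 1215, so s = 1 and d = 1215.
17^1215 mod 2431 = 714.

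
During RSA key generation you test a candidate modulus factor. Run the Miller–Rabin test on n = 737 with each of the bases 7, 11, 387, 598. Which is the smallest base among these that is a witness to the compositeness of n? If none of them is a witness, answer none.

7

n − 1 = 736 = 2^5 · 23, so s = 5 and d = 23.
Base 7: x_0 = 7^23 mod 737 = 2. x_0 is neither 1 nor 736, so continue squaring. x_1 = 2^2 mod 737 = 4. x_2 = 4^2 mod 737 = 16. x_3 = 16^2 mod 737 = 256. x_4 = 256^2 mod 737 = 680. Reached i = s−1 = 4 without hitting −1: 7 is a Miller–Rabin witness and 737 is composite.
Base 11: x_0 = 11^23 mod 737 = 319. x_0 is neither 1 nor 736, so continue squaring. x_1 = 319^2 mod 737 = 55. x_2 = 55^2 mod 737 = 77. x_3 = 77^2 mod 737 = 33. x_4 = 33^2 mod 737 = 352. Reached i = s−1 = 4 without hitting −1: 11 is a Miller–Rabin witness and 737 is composite.
Base 387: x_0 = 387^23 mod 737 = 52. x_0 is neither 1 nor 736, so continue squaring. x_1 = 52^2 mod 737 = 493. x_2 = 493^2 mod 737 = 576. x_3 = 576^2 mod 737 = 126. x_4 = 126^2 mod 737 = 399. Reached i = s−1 = 4 without hitting −1: 387 is a Miller–Rabin witness and 737 is composite.
Base 598: x_0 = 598^23 mod 737 = 196. x_0 is neither 1 nor 736, so continue squaring. x_1 = 196^2 mod 737 = 92. x_2 = 92^2 mod 737 = 357. x_3 = 357^2 mod 737 = 685. x_4 = 685^2 mod 737 = 493. Reached i = s−1 = 4 without hitting −1: 598 is a Miller–Rabin witness and 737 is composite.
The smallest witness among the given bases is 7.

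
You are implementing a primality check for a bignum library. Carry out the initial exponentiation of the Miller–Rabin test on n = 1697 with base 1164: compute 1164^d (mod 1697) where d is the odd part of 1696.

787

n − 1 = 1696 = 2^5 · 53, so s = 5 and d = 53.
1164^53 mod 1697 = 787.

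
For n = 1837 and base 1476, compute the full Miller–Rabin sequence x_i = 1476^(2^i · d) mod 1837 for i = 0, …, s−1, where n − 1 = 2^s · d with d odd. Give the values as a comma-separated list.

n − 1 = 1836 = 2^2 · 459, so s = 2 and d = 459.
x_0 = 1476^459 mod 1837 = 1513.
x_1 = 1513^2 mod 1837 = 267.

1513, 267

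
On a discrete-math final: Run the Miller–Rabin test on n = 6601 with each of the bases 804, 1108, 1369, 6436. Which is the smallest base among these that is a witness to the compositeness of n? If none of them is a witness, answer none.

n − 1 = 6600 = 2^3 · 825, so s = 3 and d = 825.
Base 804: x_0 = 804^825 mod 6601 = 6600. x_0 = 6600 ≡ −1, so 804 is not a witness.
Base 1108: x_0 = 1108^825 mod 6601 = 1. x_0 = 1, so 1108 is not a witness.
Base 1369: x_0 = 1369^825 mod 6601 = 1. x_0 = 1, so 1369 is not a witness.
Base 6436: x_0 = 6436^825 mod 6601 = 6600. x_0 = 6600 ≡ −1, so 6436 is not a witness.
No listed base is a witness for 6601.

none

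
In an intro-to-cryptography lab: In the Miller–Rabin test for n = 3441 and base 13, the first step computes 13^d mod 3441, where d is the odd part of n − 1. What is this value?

316

n − 1 = 3440 = 2^4 · 215, so s = 4 and d = 215.
Repeated squaring mod 3441: 13^1 ≡ 13, 13^2 ≡ 169, 13^4 ≡ 1033, 13^8 ≡ 379, 13^16 ≡ 2560, 13^32 ≡ 1936, 13^64 ≡ 847, 13^128 ≡ 1681.
215 = 128 + 64 + 16 + 4 + 2 + 1, so 13^215 ≡ 1681·847·2560·1033·169·13 ≡ 316 (mod 3441).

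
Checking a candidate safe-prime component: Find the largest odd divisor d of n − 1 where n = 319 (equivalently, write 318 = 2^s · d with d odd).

159

Halving: 318 → 159; 159 is odd.
So 318 = 2^1 · 159.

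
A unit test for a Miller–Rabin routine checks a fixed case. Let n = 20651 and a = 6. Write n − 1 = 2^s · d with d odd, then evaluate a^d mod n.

2646

n − 1 = 20650 = 2^1 · 10325, so s = 1 and d = 10325.
Repeated squaring mod 20651: 6^1 ≡ 6, 6^2 ≡ 36, 6^4 ≡ 1296, 6^8 ≡ 6885, 6^16 ≡ 9180, 6^32 ≡ 16320, 6^64 ≡ 6453, 6^128 ≡ 8793, 6^256 ≡ 20156, 6^512 ≡ 17864, 6^1024 ≡ 2593, 6^2048 ≡ 12074, 6^4096 ≡ 6067, 6^8192 ≡ 8407.
10325 = 8192 + 2048 + 64 + 16 + 4 + 1, so 6^10325 ≡ 8407·12074·6453·9180·1296·6 ≡ 2646 (mod 20651).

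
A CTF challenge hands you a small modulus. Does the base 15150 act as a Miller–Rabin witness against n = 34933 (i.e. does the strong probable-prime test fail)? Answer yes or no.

n − 1 = 34932 = 2^2 · 8733, so s = 2 and d = 8733.
x_0 = 15150^8733 mod 34933 = 29135.
x_0 is neither 1 nor 34932, so continue squaring.
x_1 = 29135^2 mod 34933 = 11258.
Reached i = s−1 = 1 without hitting −1: 15150 is a Miller–Rabin witness and 34933 is composite.

yes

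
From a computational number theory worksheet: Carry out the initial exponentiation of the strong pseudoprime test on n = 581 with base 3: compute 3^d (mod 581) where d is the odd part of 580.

542

n − 1 = 580 = 2^2 · 145, so s = 2 and d = 145.
Repeated squaring mod 581: 3^1 ≡ 3, 3^2 ≡ 9, 3^4 ≡ 81, 3^8 ≡ 170, 3^16 ≡ 431, 3^32 ≡ 422, 3^64 ≡ 298, 3^128 ≡ 492.
145 = 128 + 16 + 1, so 3^145 ≡ 492·431·3 ≡ 542 (mod 581).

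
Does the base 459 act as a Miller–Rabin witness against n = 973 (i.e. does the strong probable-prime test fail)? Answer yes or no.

no

n − 1 = 972 = 2^2 · 243, so s = 2 and d = 243.
x_0 = 459^243 mod 973 = 1.
x_0 = 1, so 459 is not a witness.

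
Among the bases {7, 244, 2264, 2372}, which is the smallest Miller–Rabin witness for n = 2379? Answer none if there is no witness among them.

n − 1 = 2378 = 2^1 · 1189, so s = 1 and d = 1189.
Base 7: x_0 = 7^1189 mod 2379 = 124. x_0 ∉ {1, 2378} and s = 1, so 7 is a Miller–Rabin witness and 2379 is composite.
Base 244: x_0 = 244^1189 mod 2379 = 244. x_0 ∉ {1, 2378} and s = 1, so 244 is a Miller–Rabin witness and 2379 is composite.
Base 2264: x_0 = 2264^1189 mod 2379 = 2. x_0 ∉ {1, 2378} and s = 1, so 2264 is a Miller–Rabin witness and 2379 is composite.
Base 2372: x_0 = 2372^1189 mod 2379 = 2255. x_0 ∉ {1, 2378} and s = 1, so 2372 is a Miller–Rabin witness and 2379 is composite.
The smallest witness among the given bases is 7.

7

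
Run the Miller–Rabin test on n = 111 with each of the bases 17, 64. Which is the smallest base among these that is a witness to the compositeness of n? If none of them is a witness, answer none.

17

n − 1 = 110 = 2^1 · 55, so s = 1 and d = 55.
Base 17: x_0 = 17^55 mod 111 = 20. x_0 ∉ {1, 110} and s = 1, so 17 is a Miller–Rabin witness and 111 is composite.
Base 64: x_0 = 64^55 mod 111 = 64. x_0 ∉ {1, 110} and s = 1, so 64 is a Miller–Rabin witness and 111 is composite.
The smallest witness among the given bases is 17.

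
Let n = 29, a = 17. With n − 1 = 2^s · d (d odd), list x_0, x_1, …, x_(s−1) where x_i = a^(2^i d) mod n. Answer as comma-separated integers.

12, 28

n − 1 = 28 = 2^2 · 7, so s = 2 and d = 7.
x_0 = 17^7 mod 29 = 12.
x_1 = 12^2 mod 29 = 28.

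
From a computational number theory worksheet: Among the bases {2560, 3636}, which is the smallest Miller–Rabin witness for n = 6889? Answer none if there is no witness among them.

3636

n − 1 = 6888 = 2^3 · 861, so s = 3 and d = 861.
Base 2560: x_0 = 2560^861 mod 6889 = 1. x_0 = 1, so 2560 is not a witness.
Base 3636: x_0 = 3636^861 mod 6889 = 6805. x_0 is neither 1 nor 6888, so continue squaring. x_1 = 6805^2 mod 6889 = 167. x_2 = 167^2 mod 6889 = 333. Reached i = s−1 = 2 without hitting −1: 3636 is a Miller–Rabin witness and 6889 is composite.
The smallest witness among the given bases is 3636.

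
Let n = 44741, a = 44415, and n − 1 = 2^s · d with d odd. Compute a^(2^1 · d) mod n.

1

n − 1 = 44740 = 2^2 · 11185, so s = 2 and d = 11185.
x_0 = 44415^11185 mod 44741 = 44740.
x_1 = 44740^2 mod 44741 = 1.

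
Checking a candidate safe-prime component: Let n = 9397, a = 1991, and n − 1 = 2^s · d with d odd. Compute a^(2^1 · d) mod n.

n − 1 = 9396 = 2^2 · 2349, so s = 2 and d = 2349.
x_0 = 1991^2349 mod 9397 = 9396.
x_1 = 9396^2 mod 9397 = 1.

1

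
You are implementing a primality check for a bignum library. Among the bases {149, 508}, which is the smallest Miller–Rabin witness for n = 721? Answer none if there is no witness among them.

n − 1 = 720 = 2^4 · 45, so s = 4 and d = 45.
Base 149: x_0 = 149^45 mod 721 = 1. x_0 = 1, so 149 is not a witness.
Base 508: x_0 = 508^45 mod 721 = 197. x_0 is neither 1 nor 720, so continue squaring. x_1 = 197^2 mod 721 = 596. x_2 = 596^2 mod 721 = 484. x_3 = 484^2 mod 721 = 652. Reached i = s−1 = 3 without hitting −1: 508 is a Miller–Rabin witness and 721 is composite.
The smallest witness among the given bases is 508.

508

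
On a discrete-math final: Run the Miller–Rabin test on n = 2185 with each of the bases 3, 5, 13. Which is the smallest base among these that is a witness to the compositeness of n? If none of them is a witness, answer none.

n − 1 = 2184 = 2^3 · 273, so s = 3 and d = 273.
Base 3: x_0 = 3^273 mod 2185 = 1053. x_0 is neither 1 nor 2184, so continue squaring. x_1 = 1053^2 mod 2185 = 1014. x_2 = 1014^2 mod 2185 = 1246. Reached i = s−1 = 2 without hitting −1: 3 is a Miller–Rabin witness and 2185 is composite.
Base 5: x_0 = 5^273 mod 2185 = 885. x_0 is neither 1 nor 2184, so continue squaring. x_1 = 885^2 mod 2185 = 995. x_2 = 995^2 mod 2185 = 220. Reached i = s−1 = 2 without hitting −1: 5 is a Miller–Rabin witness and 2185 is composite.
Base 13: x_0 = 13^273 mod 2185 = 1038. x_0 is neither 1 nor 2184, so continue squaring. x_1 = 1038^2 mod 2185 = 239. x_2 = 239^2 mod 2185 = 311. Reached i = s−1 = 2 without hitting −1: 13 is a Miller–Rabin witness and 2185 is composite.
The smallest witness among the given bases is 3.

3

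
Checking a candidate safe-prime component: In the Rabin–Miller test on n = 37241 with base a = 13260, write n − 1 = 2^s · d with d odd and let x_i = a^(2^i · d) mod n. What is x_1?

29950

n − 1 = 37240 = 2^3 · 4655, so s = 3 and d = 4655.
x_0 = 13260^4655 mod 37241 = 11927.
x_1 = 11927^2 mod 37241 = 29950.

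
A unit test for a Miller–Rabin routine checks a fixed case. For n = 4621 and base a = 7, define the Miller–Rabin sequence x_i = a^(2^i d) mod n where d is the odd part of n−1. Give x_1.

n − 1 = 4620 = 2^2 · 1155, so s = 2 and d = 1155.
x_0 = 7^1155 mod 4621 = 1.
x_1 = 1^2 mod 4621 = 1.

1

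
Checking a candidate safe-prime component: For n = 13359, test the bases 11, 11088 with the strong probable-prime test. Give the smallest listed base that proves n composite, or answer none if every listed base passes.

n − 1 = 13358 = 2^1 · 6679, so s = 1 and d = 6679.
Base 11: x_0 = 11^6679 mod 13359 = 10298. x_0 ∉ {1, 13358} and s = 1, so 11 is a Miller–Rabin witness and 13359 is composite.
Base 11088: x_0 = 11088^6679 mod 13359 = 11088. x_0 ∉ {1, 13358} and s = 1, so 11088 is a Miller–Rabin witness and 13359 is composite.
The smallest witness among the given bases is 11.

11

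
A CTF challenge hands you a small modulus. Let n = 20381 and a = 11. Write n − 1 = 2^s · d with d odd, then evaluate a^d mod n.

n − 1 = 20380 = 2^2 · 5095, so s = 2 and d = 5095.
Repeated squaring mod 20381: 11^1 ≡ 11, 11^2 ≡ 121, 11^4 ≡ 14641, 11^8 ≡ 11904, 11^16 ≡ 16504, 11^32 ≡ 10332, 11^64 ≡ 14927, 11^128 ≡ 10237, 11^256 ≡ 17448, 11^512 ≡ 1707, 11^1024 ≡ 19747, 11^2048 ≡ 14717, 11^4096 ≡ 1202.
5095 = 4096 + 512 + 256 + 128 + 64 + 32 + 4 + 2 + 1, so 11^5095 ≡ 1202·1707·17448·10237·14927·10332·14641·121·11 ≡ 17590 (mod 20381).

17590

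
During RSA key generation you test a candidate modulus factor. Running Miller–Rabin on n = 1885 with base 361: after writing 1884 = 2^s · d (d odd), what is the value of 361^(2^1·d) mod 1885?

1301

n − 1 = 1884 = 2^2 · 471, so s = 2 and d = 471.
Repeated squaring mod 1885: 361^1 ≡ 361, 361^2 ≡ 256, 361^4 ≡ 1446, 361^8 ≡ 451, 361^16 ≡ 1706, 361^32 ≡ 1881, 361^64 ≡ 16, 361^128 ≡ 256, 361^256 ≡ 1446.
471 = 256 + 128 + 64 + 16 + 4 + 2 + 1, so 361^471 ≡ 1446·256·16·1706·1446·256·361 ≡ 701 (mod 1885).
x_0 = 701.
x_1 = 701^2 mod 1885 = 1301.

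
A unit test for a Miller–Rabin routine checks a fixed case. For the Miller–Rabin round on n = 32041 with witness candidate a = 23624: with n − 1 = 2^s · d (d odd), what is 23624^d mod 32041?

25059

n − 1 = 32040 = 2^3 · 4005, so s = 3 and d = 4005.
Repeated squaring mod 32041: 23624^1 ≡ 23624, 23624^2 ≡ 3238, 23624^4 ≡ 7237, 23624^8 ≡ 19175, 23624^16 ≡ 10150, 23624^32 ≡ 10685, 23624^64 ≡ 7142, 23624^128 ≡ 30933, 23624^256 ≡ 10106, 23624^512 ≡ 16569, 23624^1024 ≡ 4473, 23624^2048 ≡ 14145.
4005 = 2048 + 1024 + 512 + 256 + 128 + 32 + 4 + 1, so 23624^4005 ≡ 14145·4473·16569·10106·30933·10685·7237·23624 ≡ 25059 (mod 32041).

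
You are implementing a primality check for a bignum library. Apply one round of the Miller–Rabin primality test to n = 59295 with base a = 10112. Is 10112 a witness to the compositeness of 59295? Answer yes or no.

yes

n − 1 = 59294 = 2^1 · 29647, so s = 1 and d = 29647.
x_0 = 10112^29647 mod 59295 = 8333.
x_0 ∉ {1, 59294} and s = 1, so 10112 is a Miller–Rabin witness and 59295 is composite.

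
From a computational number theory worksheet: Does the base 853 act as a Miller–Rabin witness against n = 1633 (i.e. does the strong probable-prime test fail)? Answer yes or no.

yes

n − 1 = 1632 = 2^5 · 51, so s = 5 and d = 51.
x_0 = 853^51 mod 1633 = 427.
x_0 is neither 1 nor 1632, so continue squaring.
x_1 = 427^2 mod 1633 = 1066.
x_2 = 1066^2 mod 1633 = 1421.
x_3 = 1421^2 mod 1633 = 853.
x_4 = 853^2 mod 1633 = 924.
Reached i = s−1 = 4 without hitting −1: 853 is a Miller–Rabin witness and 1633 is composite.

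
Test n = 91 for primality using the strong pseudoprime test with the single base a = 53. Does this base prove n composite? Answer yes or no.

n − 1 = 90 = 2^1 · 45, so s = 1 and d = 45.
Repeated squaring mod 91: 53^1 ≡ 53, 53^2 ≡ 79, 53^4 ≡ 53, 53^8 ≡ 79, 53^16 ≡ 53, 53^32 ≡ 79.
45 = 32 + 8 + 4 + 1, so 53^45 ≡ 79·79·53·53 ≡ 1 (mod 91).
x_0 = 53^45 mod 91 = 1.
x_0 = 1, so 53 is not a witness.

no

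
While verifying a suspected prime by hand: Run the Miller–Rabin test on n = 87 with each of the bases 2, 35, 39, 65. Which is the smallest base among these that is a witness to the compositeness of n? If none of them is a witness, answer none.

n − 1 = 86 = 2^1 · 43, so s = 1 and d = 43.
Base 2: x_0 = 2^43 mod 87 = 56. x_0 ∉ {1, 86} and s = 1, so 2 is a Miller–Rabin witness and 87 is composite.
Base 35: x_0 = 35^43 mod 87 = 35. x_0 ∉ {1, 86} and s = 1, so 35 is a Miller–Rabin witness and 87 is composite.
Base 39: x_0 = 39^43 mod 87 = 48. x_0 ∉ {1, 86} and s = 1, so 39 is a Miller–Rabin witness and 87 is composite.
Base 65: x_0 = 65^43 mod 87 = 65. x_0 ∉ {1, 86} and s = 1, so 65 is a Miller–Rabin witness and 87 is composite.
The smallest witness among the given bases is 2.

2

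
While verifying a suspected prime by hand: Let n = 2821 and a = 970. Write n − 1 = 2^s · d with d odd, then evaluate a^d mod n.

n − 1 = 2820 = 2^2 · 705, so s = 2 and d = 705.
970^705 mod 2821 = 1737.

1737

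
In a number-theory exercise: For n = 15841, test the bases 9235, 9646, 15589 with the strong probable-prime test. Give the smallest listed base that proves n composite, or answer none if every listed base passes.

9646

n − 1 = 15840 = 2^5 · 495, so s = 5 and d = 495.
Base 9235: x_0 = 9235^495 mod 15841 = 1. x_0 = 1, so 9235 is not a witness.
Base 9646: x_0 = 9646^495 mod 15841 = 12432. x_0 is neither 1 nor 15840, so continue squaring. x_1 = 12432^2 mod 15841 = 9828. x_2 = 9828^2 mod 15841 = 7007. x_3 = 7007^2 mod 15841 = 6790. x_4 = 6790^2 mod 15841 = 6790. Reached i = s−1 = 4 without hitting −1: 9646 is a Miller–Rabin witness and 15841 is composite.
Base 15589: x_0 = 15589^495 mod 15841 = 14476. x_0 is neither 1 nor 15840, so continue squaring. x_1 = 14476^2 mod 15841 = 9828. x_2 = 9828^2 mod 15841 = 7007. x_3 = 7007^2 mod 15841 = 6790. x_4 = 6790^2 mod 15841 = 6790. Reached i = s−1 = 4 without hitting −1: 15589 is a Miller–Rabin witness and 15841 is composite.
The smallest witness among the given bases is 9646.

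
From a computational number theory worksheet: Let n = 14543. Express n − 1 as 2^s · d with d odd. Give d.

Halving: 14542 → 7271; 7271 is odd.
So 14542 = 2^1 · 7271.

7271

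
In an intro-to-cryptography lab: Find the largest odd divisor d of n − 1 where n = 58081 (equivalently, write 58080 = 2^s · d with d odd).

1815

Halving: 58080 → 29040 → 14520 → 7260 → 3630 → 1815; 1815 is odd.
So 58080 = 2^5 · 1815.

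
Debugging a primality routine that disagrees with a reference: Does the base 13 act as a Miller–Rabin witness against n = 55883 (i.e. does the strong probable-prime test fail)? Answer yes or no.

yes

n − 1 = 55882 = 2^1 · 27941, so s = 1 and d = 27941.
Repeated squaring mod 55883: 13^1 ≡ 13, 13^2 ≡ 169, 13^4 ≡ 28561, 13^8 ≡ 6570, 13^16 ≡ 23224, 13^32 ≡ 27343, 13^64 ≡ 36875, 13^128 ≡ 20469, 13^256 ≡ 25110, 13^512 ≡ 40094, 13^1024 ≡ 54341, 13^2048 ≡ 30678, 13^4096 ≡ 14081, 13^8192 ≡ 1677, 13^16384 ≡ 18179.
27941 = 16384 + 8192 + 2048 + 1024 + 256 + 32 + 4 + 1, so 13^27941 ≡ 18179·1677·30678·54341·25110·27343·28561·13 ≡ 46317 (mod 55883).
x_0 = 13^27941 mod 55883 = 46317.
x_0 ∉ {1, 55882} and s = 1, so 13 is a Miller–Rabin witness and 55883 is composite.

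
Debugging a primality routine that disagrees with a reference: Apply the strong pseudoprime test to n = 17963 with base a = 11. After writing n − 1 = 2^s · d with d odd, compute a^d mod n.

n − 1 = 17962 = 2^1 · 8981, so s = 1 and d = 8981.
Repeated squaring mod 17963: 11^1 ≡ 11, 11^2 ≡ 121, 11^4 ≡ 14641, 11^8 ≡ 6402, 11^16 ≡ 12001, 11^32 ≡ 14630, 11^64 ≡ 7755, 11^128 ≡ 17864, 11^256 ≡ 9801, 11^512 ≡ 11440, 11^1024 ≡ 13145, 11^2048 ≡ 4928, 11^4096 ≡ 17171, 11^8192 ≡ 16522.
8981 = 8192 + 512 + 256 + 16 + 4 + 1, so 11^8981 ≡ 16522·11440·9801·12001·14641·11 ≡ 2673 (mod 17963).

2673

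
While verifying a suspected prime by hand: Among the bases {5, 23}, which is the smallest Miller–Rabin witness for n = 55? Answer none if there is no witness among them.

5

n − 1 = 54 = 2^1 · 27, so s = 1 and d = 27.
Base 5: x_0 = 5^27 mod 55 = 25. x_0 ∉ {1, 54} and s = 1, so 5 is a Miller–Rabin witness and 55 is composite.
Base 23: x_0 = 23^27 mod 55 = 12. x_0 ∉ {1, 54} and s = 1, so 23 is a Miller–Rabin witness and 55 is composite.
The smallest witness among the given bases is 5.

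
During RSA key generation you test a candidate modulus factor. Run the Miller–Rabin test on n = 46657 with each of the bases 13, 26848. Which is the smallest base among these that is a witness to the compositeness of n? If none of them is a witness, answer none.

13

n − 1 = 46656 = 2^6 · 729, so s = 6 and d = 729.
Base 13: x_0 = 13^729 mod 46657 = 35230. x_0 is neither 1 nor 46656, so continue squaring. x_1 = 35230^2 mod 46657 = 30043. x_2 = 30043^2 mod 46657 = 2184. x_3 = 2184^2 mod 46657 = 10842. x_4 = 10842^2 mod 46657 = 19981. x_5 = 19981^2 mod 46657 = 43069. Reached i = s−1 = 5 without hitting −1: 13 is a Miller–Rabin witness and 46657 is composite.
Base 26848: x_0 = 26848^729 mod 46657 = 12364. x_0 is neither 1 nor 46656, so continue squaring. x_1 = 12364^2 mod 46657 = 20164. x_2 = 20164^2 mod 46657 = 17798. x_3 = 17798^2 mod 46657 = 14431. x_4 = 14431^2 mod 46657 = 23570. x_5 = 23570^2 mod 46657 = 1. x_5 = 1 but x_4 ≠ ±1, a nontrivial square root of 1 — 26848 is a witness and 46657 is composite.
The smallest witness among the given bases is 13.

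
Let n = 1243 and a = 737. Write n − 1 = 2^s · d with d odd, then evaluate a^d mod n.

33

n − 1 = 1242 = 2^1 · 621, so s = 1 and d = 621.
Repeated squaring mod 1243: 737^1 ≡ 737, 737^2 ≡ 1221, 737^4 ≡ 484, 737^8 ≡ 572, 737^16 ≡ 275, 737^32 ≡ 1045, 737^64 ≡ 671, 737^128 ≡ 275, 737^256 ≡ 1045, 737^512 ≡ 671.
621 = 512 + 64 + 32 + 8 + 4 + 1, so 737^621 ≡ 671·671·1045·572·484·737 ≡ 33 (mod 1243).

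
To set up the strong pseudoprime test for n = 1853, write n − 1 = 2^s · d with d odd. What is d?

463

Halving: 1852 → 926 → 463; 463 is odd.
So 1852 = 2^2 · 463.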